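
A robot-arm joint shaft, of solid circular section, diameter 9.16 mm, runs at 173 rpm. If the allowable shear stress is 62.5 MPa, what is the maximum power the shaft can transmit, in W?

J = πd⁴/32 = π(0.00916)⁴/32 = 6.912×10^-10 m⁴.
T_max = τ_allow·J/r = 6.25×10^7 × 6.912×10^-10 / 0.00458 = 9.432 N·m.
ω = 2π·173/60 = 18.12 rad/s, so P_max = T_max·ω = 170.9 W.

171 W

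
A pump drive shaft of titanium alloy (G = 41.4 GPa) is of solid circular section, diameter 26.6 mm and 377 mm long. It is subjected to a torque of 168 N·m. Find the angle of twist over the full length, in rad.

J = πd⁴/32 = π(0.0266)⁴/32 = 4.915×10^-8 m⁴.
θ = T·L/(G·J) = 168.0 × 0.377 / (41.4×10⁹ × 4.915×10^-8) = 0.03113 rad.

0.0311 rad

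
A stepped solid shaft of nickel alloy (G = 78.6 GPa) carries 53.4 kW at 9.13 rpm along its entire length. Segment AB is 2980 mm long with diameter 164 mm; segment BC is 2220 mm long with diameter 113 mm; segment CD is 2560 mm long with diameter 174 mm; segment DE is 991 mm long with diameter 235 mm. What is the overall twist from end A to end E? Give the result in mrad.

ω = 2π·9.13/60 = 0.9561 rad/s, so T = P/ω = 53.4×10³ / 0.9561 = 55850 N·m.
J_AB = π(0.164)⁴/32 = 7.10×10^-5 m⁴; J_BC = π(0.113)⁴/32 = 1.60×10^-5 m⁴; J_CD = π(0.174)⁴/32 = 9.00×10^-5 m⁴; J_DE = π(0.235)⁴/32 = 2.99×10^-4 m⁴.
θ = (T/G)·Σ L_i/J_i = (55850/78.6×10⁹)·(2.98/7.10×10^-5 + 2.22/1.60×10^-5 + 2.56/9.00×10^-5 + 0.991/2.99×10^-4) = 0.1509 rad.

151 mrad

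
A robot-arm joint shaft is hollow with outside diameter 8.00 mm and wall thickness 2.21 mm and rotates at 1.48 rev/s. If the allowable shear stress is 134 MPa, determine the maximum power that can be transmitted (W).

120 W

J = π(d_o⁴ − d_i⁴)/32 = π(0.00800⁴ − 0.00358⁴)/32 = 3.860×10^-10 m⁴.
T_max = τ_allow·J/r = 1.34×10^8 × 3.860×10^-10 / 0.00400 = 12.93 N·m.
ω = 2π·1.48 = 9.299 rad/s, so P_max = T_max·ω = 120.2 W.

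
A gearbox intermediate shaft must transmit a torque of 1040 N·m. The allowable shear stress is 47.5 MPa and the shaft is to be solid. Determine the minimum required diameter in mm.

For a solid shaft τ_max = 16T/(πd³), so d = (16T/(π τ_allow))^(1/3) = (16·1040/(π·4.75×10^7))^(1/3) = 0.04813 m.

48.1 mm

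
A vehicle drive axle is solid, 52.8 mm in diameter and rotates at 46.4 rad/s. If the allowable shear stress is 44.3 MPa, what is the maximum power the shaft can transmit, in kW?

J = πd⁴/32 = π(0.0528)⁴/32 = 7.630×10^-7 m⁴.
T_max = τ_allow·J/r = 4.43×10^7 × 7.630×10^-7 / 0.0264 = 1280 N·m.
ω = 46.4 rad/s, so P_max = T_max·ω = 5.941×10^4 W.

59.4 kW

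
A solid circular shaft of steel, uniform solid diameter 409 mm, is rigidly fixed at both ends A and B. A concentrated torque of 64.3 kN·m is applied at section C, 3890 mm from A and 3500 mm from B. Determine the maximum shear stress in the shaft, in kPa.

With uniform GJ and both ends fixed, compatibility θ_AC = θ_CB gives T_A·a = T_B·b, together with T_A + T_B = T₀.
T_A = T₀·b/(a+b) = 64300·3500/7390 = 30450 N·m; T_B = 33850 N·m.
τ in each portion: τ_AC = 2.27×10^6 Pa, τ_CB = 2.52×10^6 Pa; maximum is in CB.
τ_max = T_CB·r/J = 33850·0.204/2.75×10^-3 = 2.520×10^6 Pa.

2520 kPa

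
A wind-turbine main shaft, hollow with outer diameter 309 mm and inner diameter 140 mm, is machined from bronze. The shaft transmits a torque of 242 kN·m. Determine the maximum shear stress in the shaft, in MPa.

J = π(d_o⁴ − d_i⁴)/32 = π(0.309⁴ − 0.140⁴)/32 = 8.573×10^-4 m⁴.
τ_max = T·r/J = 242000 × 0.154 / 8.573×10^-4 = 4.361×10^7 Pa.

43.6 MPa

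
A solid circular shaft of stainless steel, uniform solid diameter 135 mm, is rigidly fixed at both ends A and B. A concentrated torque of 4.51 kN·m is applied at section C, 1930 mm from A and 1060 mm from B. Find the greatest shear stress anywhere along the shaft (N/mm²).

With uniform GJ and both ends fixed, compatibility θ_AC = θ_CB gives T_A·a = T_B·b, together with T_A + T_B = T₀.
T_A = T₀·b/(a+b) = 4510·1060/2990 = 1599 N·m; T_B = 2911 N·m.
τ in each portion: τ_AC = 3.31×10^6 Pa, τ_CB = 6.03×10^6 Pa; maximum is in CB.
τ_max = T_CB·r/J = 2911·0.0675/3.26×10^-5 = 6.026×10^6 Pa.

6.03 N/mm²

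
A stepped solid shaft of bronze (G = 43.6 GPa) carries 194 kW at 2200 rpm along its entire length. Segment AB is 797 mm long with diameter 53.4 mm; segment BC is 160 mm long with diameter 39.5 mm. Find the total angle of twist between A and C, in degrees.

ω = 2π·2200/60 = 230.4 rad/s, so T = P/ω = 194×10³ / 230.4 = 842.1 N·m.
J_AB = π(0.0534)⁴/32 = 7.98×10^-7 m⁴; J_BC = π(0.0395)⁴/32 = 2.39×10^-7 m⁴.
θ = (T/G)·Σ L_i/J_i = (842.1/43.6×10⁹)·(0.797/7.98×10^-7 + 0.160/2.39×10^-7) = 0.03221 rad.

1.85°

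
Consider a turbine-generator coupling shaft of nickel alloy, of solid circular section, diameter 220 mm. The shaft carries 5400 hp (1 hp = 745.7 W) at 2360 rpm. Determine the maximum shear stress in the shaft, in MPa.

7.79 MPa

ω = 2π·2360/60 = 247.1 rad/s, so T = P/ω = 5400×745.7 / 247.1 = 16290 N·m.
J = πd⁴/32 = π(0.220)⁴/32 = 2.300×10^-4 m⁴.
τ_max = T·r/J = 16290 × 0.110 / 2.300×10^-4 = 7.793×10^6 Pa.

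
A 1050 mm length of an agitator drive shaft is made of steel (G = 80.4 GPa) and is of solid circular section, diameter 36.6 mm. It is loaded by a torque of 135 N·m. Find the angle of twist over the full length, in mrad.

J = πd⁴/32 = π(0.0366)⁴/32 = 1.762×10^-7 m⁴.
θ = T·L/(G·J) = 135.0 × 1.05 / (80.4×10⁹ × 1.762×10^-7) = 0.01001 rad.

10.0 mrad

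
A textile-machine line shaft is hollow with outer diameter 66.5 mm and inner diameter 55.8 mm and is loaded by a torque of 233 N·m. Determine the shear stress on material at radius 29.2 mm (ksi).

1.02 ksi

J = π(d_o⁴ − d_i⁴)/32 = π(0.0665⁴ − 0.0558⁴)/32 = 9.682×10^-7 m⁴.
Shear stress varies linearly with radius: τ = T·r/J = 233.0 × 0.0292 / 9.682×10^-7 = 7.027×10^6 Pa.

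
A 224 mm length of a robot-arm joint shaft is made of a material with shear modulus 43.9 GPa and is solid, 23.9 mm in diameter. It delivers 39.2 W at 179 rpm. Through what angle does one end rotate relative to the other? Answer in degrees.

ω = 2π·179/60 = 18.74 rad/s, so T = P/ω = 39.2 / 18.74 = 2.091 N·m.
J = πd⁴/32 = π(0.0239)⁴/32 = 3.203×10^-8 m⁴.
θ = T·L/(G·J) = 2.091 × 0.224 / (43.9×10⁹ × 3.203×10^-8) = 3.331×10^-4 rad.

0.0191°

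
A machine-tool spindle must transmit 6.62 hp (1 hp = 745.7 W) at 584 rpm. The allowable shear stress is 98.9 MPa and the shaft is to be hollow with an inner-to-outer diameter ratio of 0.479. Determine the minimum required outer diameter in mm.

ω = 2π·584/60 = 61.16 rad/s, so T = P/ω = 6.62×745.7 / 61.16 = 80.72 N·m.
For a hollow shaft with d_i/d_o = 0.479: τ_max = 16T/(π d_o³ (1−k⁴)), so d_o = [16T/(π τ_allow (1−k⁴))]^(1/3) = [16·80.72/(π·9.89×10^7·0.9474)]^(1/3) = 0.01637 m.

16.4 mm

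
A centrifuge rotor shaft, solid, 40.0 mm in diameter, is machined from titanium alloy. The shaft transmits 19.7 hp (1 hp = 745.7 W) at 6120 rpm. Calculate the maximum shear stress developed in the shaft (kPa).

ω = 2π·6120/60 = 640.9 rad/s, so T = P/ω = 19.7×745.7 / 640.9 = 22.92 N·m.
J = πd⁴/32 = π(0.0400)⁴/32 = 2.513×10^-7 m⁴.
τ_max = T·r/J = 22.92 × 0.0200 / 2.513×10^-7 = 1.824×10^6 Pa.

1820 kPa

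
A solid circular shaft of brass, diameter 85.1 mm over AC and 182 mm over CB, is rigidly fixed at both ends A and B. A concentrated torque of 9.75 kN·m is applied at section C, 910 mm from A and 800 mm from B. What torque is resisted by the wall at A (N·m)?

Compatibility: T_A·a/J_AC = T_B·b/J_CB with T_A + T_B = T₀.
J_AC = 5.15×10^-6 m⁴, J_CB = 1.08×10^-4 m⁴, so T_A = T₀·(J_AC/a)/((J_AC/a)+(J_CB/b)) = 393.2 N·m, T_B = 9357 N·m.

393 N·m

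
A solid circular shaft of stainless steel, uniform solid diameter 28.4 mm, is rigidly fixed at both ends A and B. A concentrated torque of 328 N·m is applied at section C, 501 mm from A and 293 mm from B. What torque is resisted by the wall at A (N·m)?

With uniform GJ and both ends fixed, compatibility θ_AC = θ_CB gives T_A·a = T_B·b, together with T_A + T_B = T₀.
T_A = T₀·b/(a+b) = 328.0·293/794.0 = 121.0 N·m; T_B = 207.0 N·m.

121 N·m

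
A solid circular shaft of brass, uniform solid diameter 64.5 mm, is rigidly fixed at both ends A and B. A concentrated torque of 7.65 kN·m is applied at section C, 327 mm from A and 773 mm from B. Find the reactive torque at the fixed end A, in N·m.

With uniform GJ and both ends fixed, compatibility θ_AC = θ_CB gives T_A·a = T_B·b, together with T_A + T_B = T₀.
T_A = T₀·b/(a+b) = 7650·773/1100 = 5376 N·m; T_B = 2274 N·m.

5380 N·m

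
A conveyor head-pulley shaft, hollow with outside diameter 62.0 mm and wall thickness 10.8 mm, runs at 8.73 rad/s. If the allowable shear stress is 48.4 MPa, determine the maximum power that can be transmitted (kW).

J = π(d_o⁴ − d_i⁴)/32 = π(0.0620⁴ − 0.0404⁴)/32 = 1.189×10^-6 m⁴.
T_max = τ_allow·J/r = 4.84×10^7 × 1.189×10^-6 / 0.0310 = 1857 N·m.
ω = 8.73 rad/s, so P_max = T_max·ω = 1.621×10^4 W.

16.2 kW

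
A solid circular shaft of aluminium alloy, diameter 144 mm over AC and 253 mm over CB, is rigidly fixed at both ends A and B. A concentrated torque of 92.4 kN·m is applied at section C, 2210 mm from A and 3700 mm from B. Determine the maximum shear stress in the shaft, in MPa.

24.7 MPa

Compatibility: T_A·a/J_AC = T_B·b/J_CB with T_A + T_B = T₀.
J_AC = 4.22×10^-5 m⁴, J_CB = 4.02×10^-4 m⁴, so T_A = T₀·(J_AC/a)/((J_AC/a)+(J_CB/b)) = 13810 N·m, T_B = 78590 N·m.
τ in each portion: τ_AC = 2.36×10^7 Pa, τ_CB = 2.47×10^7 Pa; maximum is in CB.
τ_max = T_CB·r/J = 78590·0.127/4.02×10^-4 = 2.472×10^7 Pa.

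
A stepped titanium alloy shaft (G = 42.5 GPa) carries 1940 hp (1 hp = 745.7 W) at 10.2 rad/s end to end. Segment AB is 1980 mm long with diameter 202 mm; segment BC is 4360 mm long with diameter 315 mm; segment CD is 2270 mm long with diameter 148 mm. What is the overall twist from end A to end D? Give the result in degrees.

12.4°

ω = 10.2 rad/s, so T = P/ω = 1940×745.7 / 10.20 = 141800 N·m.
J_AB = π(0.202)⁴/32 = 1.63×10^-4 m⁴; J_BC = π(0.315)⁴/32 = 9.67×10^-4 m⁴; J_CD = π(0.148)⁴/32 = 4.71×10^-5 m⁴.
θ = (T/G)·Σ L_i/J_i = (141800/42.5×10⁹)·(1.98/1.63×10^-4 + 4.36/9.67×10^-4 + 2.27/4.71×10^-5) = 0.2163 rad.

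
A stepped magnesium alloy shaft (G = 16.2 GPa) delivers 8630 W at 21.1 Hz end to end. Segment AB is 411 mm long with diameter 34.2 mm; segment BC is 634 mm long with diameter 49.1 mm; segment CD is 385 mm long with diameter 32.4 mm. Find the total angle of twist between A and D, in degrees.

ω = 2π·21.1 = 132.6 rad/s, so T = P/ω = 8630 / 132.6 = 65.10 N·m.
J_AB = π(0.0342)⁴/32 = 1.34×10^-7 m⁴; J_BC = π(0.0491)⁴/32 = 5.71×10^-7 m⁴; J_CD = π(0.0324)⁴/32 = 1.08×10^-7 m⁴.
θ = (T/G)·Σ L_i/J_i = (65.10/16.2×10⁹)·(0.411/1.34×10^-7 + 0.634/5.71×10^-7 + 0.385/1.08×10^-7) = 0.03106 rad.

1.78°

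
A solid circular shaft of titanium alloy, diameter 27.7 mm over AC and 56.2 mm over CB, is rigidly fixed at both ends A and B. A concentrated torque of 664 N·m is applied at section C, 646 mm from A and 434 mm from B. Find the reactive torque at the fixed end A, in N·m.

Compatibility: T_A·a/J_AC = T_B·b/J_CB with T_A + T_B = T₀.
J_AC = 5.78×10^-8 m⁴, J_CB = 9.79×10^-7 m⁴, so T_A = T₀·(J_AC/a)/((J_AC/a)+(J_CB/b)) = 25.32 N·m, T_B = 638.7 N·m.

25.3 N·m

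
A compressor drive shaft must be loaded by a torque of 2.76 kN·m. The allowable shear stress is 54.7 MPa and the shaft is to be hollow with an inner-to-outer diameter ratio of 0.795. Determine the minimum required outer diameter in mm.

75.4 mm

For a hollow shaft with d_i/d_o = 0.795: τ_max = 16T/(π d_o³ (1−k⁴)), so d_o = [16T/(π τ_allow (1−k⁴))]^(1/3) = [16·2760/(π·5.47×10^7·0.6005)]^(1/3) = 0.07536 m.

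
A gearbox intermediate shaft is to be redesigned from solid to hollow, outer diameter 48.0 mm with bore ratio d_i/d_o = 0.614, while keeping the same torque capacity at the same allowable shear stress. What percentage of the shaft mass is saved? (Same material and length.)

Equal τ_max and T ⇒ the solid shaft needs d_s³ = d_o³(1−k⁴), so d_s = 48.0·(1−0.614⁴)^(1/3) = 45.61 mm.
Area ratio A_h/A_s = d_o²(1−k²)/d_s² = (1−k²)/(1−k⁴)^(2/3) = 0.6900.
Mass saving = 1 − 0.6900 = 31.0 %.

31.0 %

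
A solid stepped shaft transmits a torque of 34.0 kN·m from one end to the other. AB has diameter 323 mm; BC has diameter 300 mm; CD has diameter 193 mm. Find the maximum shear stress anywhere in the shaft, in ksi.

Under the same torque, τ_max = 16T/(πd³) is largest where d is smallest — segment CD (d = 193 mm).
τ_max = 16·34000/(π·(0.193)³) = 2.409×10^7 Pa.

3.49 ksi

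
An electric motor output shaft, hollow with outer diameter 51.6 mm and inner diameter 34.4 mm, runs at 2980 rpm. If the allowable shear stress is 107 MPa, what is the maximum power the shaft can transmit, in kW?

723 kW

J = π(d_o⁴ − d_i⁴)/32 = π(0.0516⁴ − 0.0344⁴)/32 = 5.585×10^-7 m⁴.
T_max = τ_allow·J/r = 1.07×10^8 × 5.585×10^-7 / 0.0258 = 2316 N·m.
ω = 2π·2980/60 = 312.1 rad/s, so P_max = T_max·ω = 7.228×10^5 W.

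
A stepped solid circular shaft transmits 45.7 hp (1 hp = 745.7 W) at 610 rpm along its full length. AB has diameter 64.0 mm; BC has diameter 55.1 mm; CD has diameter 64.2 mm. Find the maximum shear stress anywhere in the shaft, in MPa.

ω = 2π·610/60 = 63.88 rad/s, so T = P/ω = 45.7×745.7 / 63.88 = 533.5 N·m.
Under the same torque, τ_max = 16T/(πd³) is largest where d is smallest — segment BC (d = 55.1 mm).
τ_max = 16·533.5/(π·(0.0551)³) = 1.624×10^7 Pa.

16.2 MPa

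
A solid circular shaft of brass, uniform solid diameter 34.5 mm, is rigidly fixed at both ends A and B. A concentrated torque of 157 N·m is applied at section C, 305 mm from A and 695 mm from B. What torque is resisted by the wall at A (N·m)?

With uniform GJ and both ends fixed, compatibility θ_AC = θ_CB gives T_A·a = T_B·b, together with T_A + T_B = T₀.
T_A = T₀·b/(a+b) = 157.0·695/1000 = 109.1 N·m; T_B = 47.89 N·m.

109 N·m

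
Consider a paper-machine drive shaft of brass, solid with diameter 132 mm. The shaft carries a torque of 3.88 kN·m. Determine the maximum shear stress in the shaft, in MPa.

J = πd⁴/32 = π(0.132)⁴/32 = 2.981×10^-5 m⁴.
τ_max = T·r/J = 3880 × 0.0660 / 2.981×10^-5 = 8.592×10^6 Pa.

8.59 MPa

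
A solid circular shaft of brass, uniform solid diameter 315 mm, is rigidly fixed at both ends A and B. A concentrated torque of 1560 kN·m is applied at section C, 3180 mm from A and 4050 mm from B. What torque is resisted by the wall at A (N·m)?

874000 N·m

With uniform GJ and both ends fixed, compatibility θ_AC = θ_CB gives T_A·a = T_B·b, together with T_A + T_B = T₀.
T_A = T₀·b/(a+b) = 1.560e6·4050/7230 = 873900 N·m; T_B = 686100 N·m.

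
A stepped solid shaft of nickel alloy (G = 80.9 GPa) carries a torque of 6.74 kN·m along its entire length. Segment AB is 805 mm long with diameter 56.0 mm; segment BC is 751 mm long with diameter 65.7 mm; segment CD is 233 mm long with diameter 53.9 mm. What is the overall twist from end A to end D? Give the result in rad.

J_AB = π(0.0560)⁴/32 = 9.65×10^-7 m⁴; J_BC = π(0.0657)⁴/32 = 1.83×10^-6 m⁴; J_CD = π(0.0539)⁴/32 = 8.29×10^-7 m⁴.
θ = (T/G)·Σ L_i/J_i = (6740/80.9×10⁹)·(0.805/9.65×10^-7 + 0.751/1.83×10^-6 + 0.233/8.29×10^-7) = 0.1271 rad.

0.127 rad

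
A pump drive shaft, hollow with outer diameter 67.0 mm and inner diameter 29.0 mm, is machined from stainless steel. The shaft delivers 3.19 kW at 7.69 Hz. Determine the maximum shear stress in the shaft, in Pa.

1.16e6 Pa

ω = 2π·7.69 = 48.32 rad/s, so T = P/ω = 3.19×10³ / 48.32 = 66.02 N·m.
J = π(d_o⁴ − d_i⁴)/32 = π(0.0670⁴ − 0.0290⁴)/32 = 1.909×10^-6 m⁴.
τ_max = T·r/J = 66.02 × 0.0335 / 1.909×10^-6 = 1.159×10^6 Pa.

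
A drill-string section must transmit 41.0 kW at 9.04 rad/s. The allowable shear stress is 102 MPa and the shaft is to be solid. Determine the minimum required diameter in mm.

ω = 9.04 rad/s, so T = P/ω = 41.0×10³ / 9.040 = 4535 N·m.
For a solid shaft τ_max = 16T/(πd³), so d = (16T/(π τ_allow))^(1/3) = (16·4535/(π·1.02×10^8))^(1/3) = 0.06095 m.

61.0 mm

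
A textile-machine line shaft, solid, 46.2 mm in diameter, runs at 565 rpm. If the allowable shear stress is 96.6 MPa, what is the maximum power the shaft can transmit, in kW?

111 kW

J = πd⁴/32 = π(0.0462)⁴/32 = 4.473×10^-7 m⁴.
T_max = τ_allow·J/r = 9.66×10^7 × 4.473×10^-7 / 0.0231 = 1870 N·m.
ω = 2π·565/60 = 59.17 rad/s, so P_max = T_max·ω = 1.107×10^5 W.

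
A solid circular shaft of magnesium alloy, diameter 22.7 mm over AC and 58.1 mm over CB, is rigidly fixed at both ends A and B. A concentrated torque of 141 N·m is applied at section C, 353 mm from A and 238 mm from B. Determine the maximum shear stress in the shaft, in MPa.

3.60 MPa

Compatibility: T_A·a/J_AC = T_B·b/J_CB with T_A + T_B = T₀.
J_AC = 2.61×10^-8 m⁴, J_CB = 1.12×10^-6 m⁴, so T_A = T₀·(J_AC/a)/((J_AC/a)+(J_CB/b)) = 2.181 N·m, T_B = 138.8 N·m.
τ in each portion: τ_AC = 9.50×10^5 Pa, τ_CB = 3.60×10^6 Pa; maximum is in CB.
τ_max = T_CB·r/J = 138.8·0.0290/1.12×10^-6 = 3.605×10^6 Pa.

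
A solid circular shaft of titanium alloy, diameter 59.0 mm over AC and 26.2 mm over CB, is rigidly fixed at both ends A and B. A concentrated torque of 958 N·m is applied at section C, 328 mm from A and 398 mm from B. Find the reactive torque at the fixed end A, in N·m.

928 N·m

Compatibility: T_A·a/J_AC = T_B·b/J_CB with T_A + T_B = T₀.
J_AC = 1.19×10^-6 m⁴, J_CB = 4.63×10^-8 m⁴, so T_A = T₀·(J_AC/a)/((J_AC/a)+(J_CB/b)) = 928.3 N·m, T_B = 29.75 N·m.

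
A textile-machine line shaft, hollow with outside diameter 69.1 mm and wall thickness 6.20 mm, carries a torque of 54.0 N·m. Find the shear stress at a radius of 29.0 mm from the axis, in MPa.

J = π(d_o⁴ − d_i⁴)/32 = π(0.0691⁴ − 0.0567⁴)/32 = 1.224×10^-6 m⁴.
Shear stress varies linearly with radius: τ = T·r/J = 54.00 × 0.0290 / 1.224×10^-6 = 1.280×10^6 Pa.

1.28 MPa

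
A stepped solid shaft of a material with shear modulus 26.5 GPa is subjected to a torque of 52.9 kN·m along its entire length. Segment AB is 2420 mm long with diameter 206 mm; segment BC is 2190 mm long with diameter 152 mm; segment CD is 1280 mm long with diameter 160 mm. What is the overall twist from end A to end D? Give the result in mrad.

150 mrad

J_AB = π(0.206)⁴/32 = 1.77×10^-4 m⁴; J_BC = π(0.152)⁴/32 = 5.24×10^-5 m⁴; J_CD = π(0.160)⁴/32 = 6.43×10^-5 m⁴.
θ = (T/G)·Σ L_i/J_i = (52900/26.5×10⁹)·(2.42/1.77×10^-4 + 2.19/5.24×10^-5 + 1.28/6.43×10^-5) = 0.1505 rad.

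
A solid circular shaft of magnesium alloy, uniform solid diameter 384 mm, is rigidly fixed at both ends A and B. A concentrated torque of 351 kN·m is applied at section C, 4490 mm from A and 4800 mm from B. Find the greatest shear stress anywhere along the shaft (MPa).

With uniform GJ and both ends fixed, compatibility θ_AC = θ_CB gives T_A·a = T_B·b, together with T_A + T_B = T₀.
T_A = T₀·b/(a+b) = 351000·4800/9290 = 181400 N·m; T_B = 169600 N·m.
τ in each portion: τ_AC = 1.63×10^7 Pa, τ_CB = 1.53×10^7 Pa; maximum is in AC.
τ_max = T_AC·r/J = 181400·0.192/2.13×10^-3 = 1.631×10^7 Pa.

16.3 MPa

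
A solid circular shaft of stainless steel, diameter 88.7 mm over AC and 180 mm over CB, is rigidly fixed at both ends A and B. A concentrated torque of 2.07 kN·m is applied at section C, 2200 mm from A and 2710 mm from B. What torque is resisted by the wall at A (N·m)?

140 N·m

Compatibility: T_A·a/J_AC = T_B·b/J_CB with T_A + T_B = T₀.
J_AC = 6.08×10^-6 m⁴, J_CB = 1.03×10^-4 m⁴, so T_A = T₀·(J_AC/a)/((J_AC/a)+(J_CB/b)) = 140.2 N·m, T_B = 1930 N·m.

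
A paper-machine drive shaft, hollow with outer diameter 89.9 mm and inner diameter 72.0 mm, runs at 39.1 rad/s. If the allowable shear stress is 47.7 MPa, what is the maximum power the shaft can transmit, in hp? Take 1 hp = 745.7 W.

J = π(d_o⁴ − d_i⁴)/32 = π(0.0899⁴ − 0.0720⁴)/32 = 3.774×10^-6 m⁴.
T_max = τ_allow·J/r = 4.77×10^7 × 3.774×10^-6 / 0.0450 = 4005 N·m.
ω = 39.1 rad/s, so P_max = T_max·ω = 1.566×10^5 W.

210 hp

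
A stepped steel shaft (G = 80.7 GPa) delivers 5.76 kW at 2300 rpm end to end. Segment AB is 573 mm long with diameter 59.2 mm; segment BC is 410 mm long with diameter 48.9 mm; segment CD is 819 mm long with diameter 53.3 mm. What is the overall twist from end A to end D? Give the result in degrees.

ω = 2π·2300/60 = 240.9 rad/s, so T = P/ω = 5.76×10³ / 240.9 = 23.91 N·m.
J_AB = π(0.0592)⁴/32 = 1.21×10^-6 m⁴; J_BC = π(0.0489)⁴/32 = 5.61×10^-7 m⁴; J_CD = π(0.0533)⁴/32 = 7.92×10^-7 m⁴.
θ = (T/G)·Σ L_i/J_i = (23.91/80.7×10⁹)·(0.573/1.21×10^-6 + 0.410/5.61×10^-7 + 0.819/7.92×10^-7) = 6.636×10^-4 rad.

0.0380°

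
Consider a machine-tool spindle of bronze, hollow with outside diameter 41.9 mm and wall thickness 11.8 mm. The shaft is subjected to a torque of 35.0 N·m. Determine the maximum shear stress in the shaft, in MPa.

2.51 MPa

J = π(d_o⁴ − d_i⁴)/32 = π(0.0419⁴ − 0.0183⁴)/32 = 2.916×10^-7 m⁴.
τ_max = T·r/J = 35.00 × 0.0209 / 2.916×10^-7 = 2.515×10^6 Pa.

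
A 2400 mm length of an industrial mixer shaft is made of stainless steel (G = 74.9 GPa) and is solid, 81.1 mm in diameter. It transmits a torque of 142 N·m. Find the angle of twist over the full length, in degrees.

0.0614°

J = πd⁴/32 = π(0.0811)⁴/32 = 4.247×10^-6 m⁴.
θ = T·L/(G·J) = 142.0 × 2.40 / (74.9×10⁹ × 4.247×10^-6) = 1.071×10^-3 rad.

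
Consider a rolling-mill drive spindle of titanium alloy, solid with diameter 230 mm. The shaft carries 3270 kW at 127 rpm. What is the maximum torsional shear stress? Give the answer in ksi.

ω = 2π·127/60 = 13.30 rad/s, so T = P/ω = 3270×10³ / 13.30 = 245900 N·m.
J = πd⁴/32 = π(0.230)⁴/32 = 2.747×10^-4 m⁴.
τ_max = T·r/J = 245900 × 0.115 / 2.747×10^-4 = 1.029×10^8 Pa.

14.9 ksi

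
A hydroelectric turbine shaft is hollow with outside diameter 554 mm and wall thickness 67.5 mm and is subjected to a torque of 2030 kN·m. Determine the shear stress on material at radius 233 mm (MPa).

76.0 MPa

J = π(d_o⁴ − d_i⁴)/32 = π(0.554⁴ − 0.419⁴)/32 = 6.222×10^-3 m⁴.
Shear stress varies linearly with radius: τ = T·r/J = 2.030e6 × 0.233 / 6.222×10^-3 = 7.602×10^7 Pa.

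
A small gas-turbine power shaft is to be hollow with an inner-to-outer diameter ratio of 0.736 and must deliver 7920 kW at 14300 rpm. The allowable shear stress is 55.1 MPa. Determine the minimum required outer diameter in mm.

ω = 2π·14300/60 = 1497 rad/s, so T = P/ω = 7920×10³ / 1497 = 5289 N·m.
For a hollow shaft with d_i/d_o = 0.736: τ_max = 16T/(π d_o³ (1−k⁴)), so d_o = [16T/(π τ_allow (1−k⁴))]^(1/3) = [16·5289/(π·5.51×10^7·0.7066)]^(1/3) = 0.08845 m.

88.4 mm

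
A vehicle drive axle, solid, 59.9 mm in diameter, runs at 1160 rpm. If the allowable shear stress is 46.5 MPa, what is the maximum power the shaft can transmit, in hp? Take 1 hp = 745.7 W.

J = πd⁴/32 = π(0.0599)⁴/32 = 1.264×10^-6 m⁴.
T_max = τ_allow·J/r = 4.65×10^7 × 1.264×10^-6 / 0.0300 = 1962 N·m.
ω = 2π·1160/60 = 121.5 rad/s, so P_max = T_max·ω = 2.384×10^5 W.

320 hp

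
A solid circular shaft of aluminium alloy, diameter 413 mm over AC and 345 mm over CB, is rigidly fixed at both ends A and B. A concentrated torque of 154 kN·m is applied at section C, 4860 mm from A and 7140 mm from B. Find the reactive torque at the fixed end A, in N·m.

Compatibility: T_A·a/J_AC = T_B·b/J_CB with T_A + T_B = T₀.
J_AC = 2.86×10^-3 m⁴, J_CB = 1.39×10^-3 m⁴, so T_A = T₀·(J_AC/a)/((J_AC/a)+(J_CB/b)) = 115700 N·m, T_B = 38340 N·m.

116000 N·m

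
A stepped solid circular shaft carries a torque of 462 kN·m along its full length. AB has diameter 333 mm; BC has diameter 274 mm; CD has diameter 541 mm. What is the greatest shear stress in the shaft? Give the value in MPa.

114 MPa

Under the same torque, τ_max = 16T/(πd³) is largest where d is smallest — segment BC (d = 274 mm).
τ_max = 16·462000/(π·(0.274)³) = 1.144×10^8 Pa.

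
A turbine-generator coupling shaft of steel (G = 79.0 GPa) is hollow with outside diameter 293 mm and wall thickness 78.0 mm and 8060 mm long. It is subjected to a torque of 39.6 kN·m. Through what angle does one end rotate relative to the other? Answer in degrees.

J = π(d_o⁴ − d_i⁴)/32 = π(0.293⁴ − 0.137⁴)/32 = 6.890×10^-4 m⁴.
θ = T·L/(G·J) = 39600 × 8.06 / (79.0×10⁹ × 6.890×10^-4) = 5.864×10^-3 rad.

0.336°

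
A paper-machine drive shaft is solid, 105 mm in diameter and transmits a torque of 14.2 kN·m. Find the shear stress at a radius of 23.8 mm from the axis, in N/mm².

28.3 N/mm²

J = πd⁴/32 = π(0.105)⁴/32 = 1.193×10^-5 m⁴.
Shear stress varies linearly with radius: τ = T·r/J = 14200 × 0.0238 / 1.193×10^-5 = 2.832×10^7 Pa.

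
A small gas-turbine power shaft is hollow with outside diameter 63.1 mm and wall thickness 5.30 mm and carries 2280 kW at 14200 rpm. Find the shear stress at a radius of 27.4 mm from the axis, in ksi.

ω = 2π·14200/60 = 1487 rad/s, so T = P/ω = 2280×10³ / 1487 = 1533 N·m.
J = π(d_o⁴ − d_i⁴)/32 = π(0.0631⁴ − 0.0525⁴)/32 = 8.106×10^-7 m⁴.
Shear stress varies linearly with radius: τ = T·r/J = 1533 × 0.0274 / 8.106×10^-7 = 5.183×10^7 Pa.

7.52 ksi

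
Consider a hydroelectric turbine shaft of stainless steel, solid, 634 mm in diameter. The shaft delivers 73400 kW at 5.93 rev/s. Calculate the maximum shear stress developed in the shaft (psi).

5710 psi

ω = 2π·5.93 = 37.26 rad/s, so T = P/ω = 73400×10³ / 37.26 = 1.970e6 N·m.
J = πd⁴/32 = π(0.634)⁴/32 = 0.01586 m⁴.
τ_max = T·r/J = 1.970e6 × 0.317 / 0.01586 = 3.937×10^7 Pa.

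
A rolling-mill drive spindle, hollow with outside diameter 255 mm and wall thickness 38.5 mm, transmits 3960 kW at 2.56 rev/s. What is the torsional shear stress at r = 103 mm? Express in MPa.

80.1 MPa

ω = 2π·2.56 = 16.08 rad/s, so T = P/ω = 3960×10³ / 16.08 = 246200 N·m.
J = π(d_o⁴ − d_i⁴)/32 = π(0.255⁴ − 0.178⁴)/32 = 3.166×10^-4 m⁴.
Shear stress varies linearly with radius: τ = T·r/J = 246200 × 0.103 / 3.166×10^-4 = 8.011×10^7 Pa.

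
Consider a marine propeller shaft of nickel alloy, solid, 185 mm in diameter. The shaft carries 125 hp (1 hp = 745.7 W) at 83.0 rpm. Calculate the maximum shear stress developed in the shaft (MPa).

ω = 2π·83.0/60 = 8.692 rad/s, so T = P/ω = 125×745.7 / 8.692 = 10720 N·m.
J = πd⁴/32 = π(0.185)⁴/32 = 1.150×10^-4 m⁴.
τ_max = T·r/J = 10720 × 0.0925 / 1.150×10^-4 = 8.626×10^6 Pa.

8.63 MPa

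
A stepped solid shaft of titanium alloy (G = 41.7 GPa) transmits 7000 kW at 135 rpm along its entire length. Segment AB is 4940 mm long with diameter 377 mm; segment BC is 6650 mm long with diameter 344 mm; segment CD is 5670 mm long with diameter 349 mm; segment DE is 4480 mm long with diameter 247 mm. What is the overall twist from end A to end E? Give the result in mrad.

279 mrad

ω = 2π·135/60 = 14.14 rad/s, so T = P/ω = 7000×10³ / 14.14 = 495100 N·m.
J_AB = π(0.377)⁴/32 = 1.98×10^-3 m⁴; J_BC = π(0.344)⁴/32 = 1.37×10^-3 m⁴; J_CD = π(0.349)⁴/32 = 1.46×10^-3 m⁴; J_DE = π(0.247)⁴/32 = 3.65×10^-4 m⁴.
θ = (T/G)·Σ L_i/J_i = (495100/41.7×10⁹)·(4.94/1.98×10^-3 + 6.65/1.37×10^-3 + 5.67/1.46×10^-3 + 4.48/3.65×10^-4) = 0.2788 rad.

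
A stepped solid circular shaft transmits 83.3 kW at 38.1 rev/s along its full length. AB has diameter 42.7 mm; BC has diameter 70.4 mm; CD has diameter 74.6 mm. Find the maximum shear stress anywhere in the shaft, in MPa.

ω = 2π·38.1 = 239.4 rad/s, so T = P/ω = 83.3×10³ / 239.4 = 348.0 N·m.
Under the same torque, τ_max = 16T/(πd³) is largest where d is smallest — segment AB (d = 42.7 mm).
τ_max = 16·348.0/(π·(0.0427)³) = 2.276×10^7 Pa.

22.8 MPa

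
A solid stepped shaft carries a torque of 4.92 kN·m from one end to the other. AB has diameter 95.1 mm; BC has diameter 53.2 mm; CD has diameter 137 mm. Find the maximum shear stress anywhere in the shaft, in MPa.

166 MPa

Under the same torque, τ_max = 16T/(πd³) is largest where d is smallest — segment BC (d = 53.2 mm).
τ_max = 16·4920/(π·(0.0532)³) = 1.664×10^8 Pa.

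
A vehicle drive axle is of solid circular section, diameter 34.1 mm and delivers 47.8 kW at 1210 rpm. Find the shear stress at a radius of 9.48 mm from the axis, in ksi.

ω = 2π·1210/60 = 126.7 rad/s, so T = P/ω = 47.8×10³ / 126.7 = 377.2 N·m.
J = πd⁴/32 = π(0.0341)⁴/32 = 1.327×10^-7 m⁴.
Shear stress varies linearly with radius: τ = T·r/J = 377.2 × 0.00948 / 1.327×10^-7 = 2.694×10^7 Pa.

3.91 ksi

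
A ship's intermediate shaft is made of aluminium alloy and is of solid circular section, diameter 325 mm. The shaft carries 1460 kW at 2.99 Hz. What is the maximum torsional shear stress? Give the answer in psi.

ω = 2π·2.99 = 18.79 rad/s, so T = P/ω = 1460×10³ / 18.79 = 77710 N·m.
J = πd⁴/32 = π(0.325)⁴/32 = 1.095×10^-3 m⁴.
τ_max = T·r/J = 77710 × 0.163 / 1.095×10^-3 = 1.153×10^7 Pa.

1670 psi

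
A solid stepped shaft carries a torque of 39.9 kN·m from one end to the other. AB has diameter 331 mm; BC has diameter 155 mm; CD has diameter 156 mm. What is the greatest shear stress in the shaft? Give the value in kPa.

54600 kPa

Under the same torque, τ_max = 16T/(πd³) is largest where d is smallest — segment BC (d = 155 mm).
τ_max = 16·39900/(π·(0.155)³) = 5.457×10^7 Pa.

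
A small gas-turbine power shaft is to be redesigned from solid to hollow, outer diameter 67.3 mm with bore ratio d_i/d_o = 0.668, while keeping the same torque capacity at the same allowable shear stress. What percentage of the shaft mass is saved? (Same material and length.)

35.8 %

Equal τ_max and T ⇒ the solid shaft needs d_s³ = d_o³(1−k⁴), so d_s = 67.3·(1−0.668⁴)^(1/3) = 62.50 mm.
Area ratio A_h/A_s = d_o²(1−k²)/d_s² = (1−k²)/(1−k⁴)^(2/3) = 0.6421.
Mass saving = 1 − 0.6421 = 35.8 %.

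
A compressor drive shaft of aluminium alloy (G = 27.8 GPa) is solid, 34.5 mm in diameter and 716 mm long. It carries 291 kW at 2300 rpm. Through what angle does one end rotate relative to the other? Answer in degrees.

ω = 2π·2300/60 = 240.9 rad/s, so T = P/ω = 291×10³ / 240.9 = 1208 N·m.
J = πd⁴/32 = π(0.0345)⁴/32 = 1.391×10^-7 m⁴.
θ = T·L/(G·J) = 1208 × 0.716 / (27.8×10⁹ × 1.391×10^-7) = 0.2237 rad.

12.8°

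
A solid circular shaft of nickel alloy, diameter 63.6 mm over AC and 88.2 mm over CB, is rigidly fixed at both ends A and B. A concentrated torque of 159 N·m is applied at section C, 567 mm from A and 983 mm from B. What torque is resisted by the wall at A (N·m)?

50.7 N·m

Compatibility: T_A·a/J_AC = T_B·b/J_CB with T_A + T_B = T₀.
J_AC = 1.61×10^-6 m⁴, J_CB = 5.94×10^-6 m⁴, so T_A = T₀·(J_AC/a)/((J_AC/a)+(J_CB/b)) = 50.74 N·m, T_B = 108.3 N·m.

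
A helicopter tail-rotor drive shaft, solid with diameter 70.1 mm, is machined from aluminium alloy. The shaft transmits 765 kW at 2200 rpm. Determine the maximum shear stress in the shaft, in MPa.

49.1 MPa

ω = 2π·2200/60 = 230.4 rad/s, so T = P/ω = 765×10³ / 230.4 = 3321 N·m.
J = πd⁴/32 = π(0.0701)⁴/32 = 2.371×10^-6 m⁴.
τ_max = T·r/J = 3321 × 0.0350 / 2.371×10^-6 = 4.909×10^7 Pa.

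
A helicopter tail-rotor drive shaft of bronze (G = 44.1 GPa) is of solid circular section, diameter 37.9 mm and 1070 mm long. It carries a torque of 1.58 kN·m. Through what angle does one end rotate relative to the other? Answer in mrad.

J = πd⁴/32 = π(0.0379)⁴/32 = 2.026×10^-7 m⁴.
θ = T·L/(G·J) = 1580 × 1.07 / (44.1×10⁹ × 2.026×10^-7) = 0.1893 rad.

189 mrad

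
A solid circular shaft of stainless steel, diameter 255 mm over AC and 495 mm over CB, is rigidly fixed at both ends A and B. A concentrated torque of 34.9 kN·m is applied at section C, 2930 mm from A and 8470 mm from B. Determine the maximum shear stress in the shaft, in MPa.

1.81 MPa

Compatibility: T_A·a/J_AC = T_B·b/J_CB with T_A + T_B = T₀.
J_AC = 4.15×10^-4 m⁴, J_CB = 5.89×10^-3 m⁴, so T_A = T₀·(J_AC/a)/((J_AC/a)+(J_CB/b)) = 5903 N·m, T_B = 29000 N·m.
τ in each portion: τ_AC = 1.81×10^6 Pa, τ_CB = 1.22×10^6 Pa; maximum is in AC.
τ_max = T_AC·r/J = 5903·0.128/4.15×10^-4 = 1.813×10^6 Pa.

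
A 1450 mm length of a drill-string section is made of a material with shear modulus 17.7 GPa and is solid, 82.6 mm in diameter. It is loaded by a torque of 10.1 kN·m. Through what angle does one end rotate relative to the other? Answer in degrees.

J = πd⁴/32 = π(0.0826)⁴/32 = 4.570×10^-6 m⁴.
θ = T·L/(G·J) = 10100 × 1.45 / (17.7×10⁹ × 4.570×10^-6) = 0.1810 rad.

10.4°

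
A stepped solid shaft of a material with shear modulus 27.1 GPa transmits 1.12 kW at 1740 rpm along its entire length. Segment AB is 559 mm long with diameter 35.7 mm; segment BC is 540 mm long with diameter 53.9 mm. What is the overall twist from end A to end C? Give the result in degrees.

ω = 2π·1740/60 = 182.2 rad/s, so T = P/ω = 1.12×10³ / 182.2 = 6.147 N·m.
J_AB = π(0.0357)⁴/32 = 1.59×10^-7 m⁴; J_BC = π(0.0539)⁴/32 = 8.29×10^-7 m⁴.
θ = (T/G)·Σ L_i/J_i = (6.147/27.1×10⁹)·(0.559/1.59×10^-7 + 0.540/8.29×10^-7) = 9.429×10^-4 rad.

0.0540°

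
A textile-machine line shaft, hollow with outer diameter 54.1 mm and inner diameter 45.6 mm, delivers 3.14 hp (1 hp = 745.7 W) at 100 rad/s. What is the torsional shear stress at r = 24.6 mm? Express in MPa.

ω = 100 rad/s, so T = P/ω = 3.14×745.7 / 100.0 = 23.41 N·m.
J = π(d_o⁴ − d_i⁴)/32 = π(0.0541⁴ − 0.0456⁴)/32 = 4.165×10^-7 m⁴.
Shear stress varies linearly with radius: τ = T·r/J = 23.41 × 0.0246 / 4.165×10^-7 = 1.383×10^6 Pa.

1.38 MPa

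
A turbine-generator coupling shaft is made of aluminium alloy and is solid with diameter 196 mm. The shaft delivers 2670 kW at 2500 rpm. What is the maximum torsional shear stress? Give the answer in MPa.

6.90 MPa

ω = 2π·2500/60 = 261.8 rad/s, so T = P/ω = 2670×10³ / 261.8 = 10200 N·m.
J = πd⁴/32 = π(0.196)⁴/32 = 1.449×10^-4 m⁴.
τ_max = T·r/J = 10200 × 0.0980 / 1.449×10^-4 = 6.898×10^6 Pa.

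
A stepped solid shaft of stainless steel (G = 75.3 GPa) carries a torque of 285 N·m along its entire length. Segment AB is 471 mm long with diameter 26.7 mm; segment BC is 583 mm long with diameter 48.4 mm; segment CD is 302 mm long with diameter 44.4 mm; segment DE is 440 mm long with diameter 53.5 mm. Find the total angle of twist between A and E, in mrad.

J_AB = π(0.0267)⁴/32 = 4.99×10^-8 m⁴; J_BC = π(0.0484)⁴/32 = 5.39×10^-7 m⁴; J_CD = π(0.0444)⁴/32 = 3.82×10^-7 m⁴; J_DE = π(0.0535)⁴/32 = 8.04×10^-7 m⁴.
θ = (T/G)·Σ L_i/J_i = (285.0/75.3×10⁹)·(0.471/4.99×10^-8 + 0.583/5.39×10^-7 + 0.302/3.82×10^-7 + 0.440/8.04×10^-7) = 0.04489 rad.

44.9 mrad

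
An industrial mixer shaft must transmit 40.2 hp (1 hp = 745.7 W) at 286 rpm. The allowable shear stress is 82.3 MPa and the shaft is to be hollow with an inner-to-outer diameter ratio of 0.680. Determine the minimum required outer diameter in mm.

42.9 mm

ω = 2π·286/60 = 29.95 rad/s, so T = P/ω = 40.2×745.7 / 29.95 = 1001 N·m.
For a hollow shaft with d_i/d_o = 0.680: τ_max = 16T/(π d_o³ (1−k⁴)), so d_o = [16T/(π τ_allow (1−k⁴))]^(1/3) = [16·1001/(π·8.23×10^7·0.7862)]^(1/3) = 0.04287 m.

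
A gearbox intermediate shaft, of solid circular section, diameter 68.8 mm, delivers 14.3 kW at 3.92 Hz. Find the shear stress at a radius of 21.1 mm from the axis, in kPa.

ω = 2π·3.92 = 24.63 rad/s, so T = P/ω = 14.3×10³ / 24.63 = 580.6 N·m.
J = πd⁴/32 = π(0.0688)⁴/32 = 2.200×10^-6 m⁴.
Shear stress varies linearly with radius: τ = T·r/J = 580.6 × 0.0211 / 2.200×10^-6 = 5.569×10^6 Pa.

5570 kPa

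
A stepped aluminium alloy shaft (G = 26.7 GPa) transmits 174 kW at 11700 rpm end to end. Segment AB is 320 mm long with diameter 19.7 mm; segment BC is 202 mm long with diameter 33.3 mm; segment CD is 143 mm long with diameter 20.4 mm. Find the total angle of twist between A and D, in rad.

ω = 2π·11700/60 = 1225 rad/s, so T = P/ω = 174×10³ / 1225 = 142.0 N·m.
J_AB = π(0.0197)⁴/32 = 1.48×10^-8 m⁴; J_BC = π(0.0333)⁴/32 = 1.21×10^-7 m⁴; J_CD = π(0.0204)⁴/32 = 1.70×10^-8 m⁴.
θ = (T/G)·Σ L_i/J_i = (142.0/26.7×10⁹)·(0.320/1.48×10^-8 + 0.202/1.21×10^-7 + 0.143/1.70×10^-8) = 0.1687 rad.

0.169 rad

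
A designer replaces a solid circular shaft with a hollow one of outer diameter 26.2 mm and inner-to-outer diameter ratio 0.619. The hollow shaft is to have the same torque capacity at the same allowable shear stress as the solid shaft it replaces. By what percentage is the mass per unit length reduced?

Equal τ_max and T ⇒ the solid shaft needs d_s³ = d_o³(1−k⁴), so d_s = 26.2·(1−0.619⁴)^(1/3) = 24.85 mm.
Area ratio A_h/A_s = d_o²(1−k²)/d_s² = (1−k²)/(1−k⁴)^(2/3) = 0.6857.
Mass saving = 1 − 0.6857 = 31.4 %.

31.4 %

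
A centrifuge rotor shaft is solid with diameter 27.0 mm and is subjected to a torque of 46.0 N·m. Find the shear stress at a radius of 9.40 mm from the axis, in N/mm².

8.29 N/mm²

J = πd⁴/32 = π(0.0270)⁴/32 = 5.217×10^-8 m⁴.
Shear stress varies linearly with radius: τ = T·r/J = 46.00 × 0.00940 / 5.217×10^-8 = 8.288×10^6 Pa.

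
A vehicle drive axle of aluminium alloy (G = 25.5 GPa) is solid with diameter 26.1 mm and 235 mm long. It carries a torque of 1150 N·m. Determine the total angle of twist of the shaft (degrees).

J = πd⁴/32 = π(0.0261)⁴/32 = 4.556×10^-8 m⁴.
θ = T·L/(G·J) = 1150 × 0.235 / (25.5×10⁹ × 4.556×10^-8) = 0.2326 rad.

13.3°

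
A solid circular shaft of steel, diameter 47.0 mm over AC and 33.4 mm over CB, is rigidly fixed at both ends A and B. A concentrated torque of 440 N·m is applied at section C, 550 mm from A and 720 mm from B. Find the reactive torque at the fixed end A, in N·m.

Compatibility: T_A·a/J_AC = T_B·b/J_CB with T_A + T_B = T₀.
J_AC = 4.79×10^-7 m⁴, J_CB = 1.22×10^-7 m⁴, so T_A = T₀·(J_AC/a)/((J_AC/a)+(J_CB/b)) = 368.3 N·m, T_B = 71.74 N·m.

368 N·m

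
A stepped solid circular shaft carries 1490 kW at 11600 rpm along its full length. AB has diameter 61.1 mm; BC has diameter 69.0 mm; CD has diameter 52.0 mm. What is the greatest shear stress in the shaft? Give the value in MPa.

ω = 2π·11600/60 = 1215 rad/s, so T = P/ω = 1490×10³ / 1215 = 1227 N·m.
Under the same torque, τ_max = 16T/(πd³) is largest where d is smallest — segment CD (d = 52.0 mm).
τ_max = 16·1227/(π·(0.0520)³) = 4.443×10^7 Pa.

44.4 MPa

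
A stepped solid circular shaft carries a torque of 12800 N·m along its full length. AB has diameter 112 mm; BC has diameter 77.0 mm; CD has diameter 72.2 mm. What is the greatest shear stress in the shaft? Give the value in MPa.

Under the same torque, τ_max = 16T/(πd³) is largest where d is smallest — segment CD (d = 72.2 mm).
τ_max = 16·12800/(π·(0.0722)³) = 1.732×10^8 Pa.

173 MPa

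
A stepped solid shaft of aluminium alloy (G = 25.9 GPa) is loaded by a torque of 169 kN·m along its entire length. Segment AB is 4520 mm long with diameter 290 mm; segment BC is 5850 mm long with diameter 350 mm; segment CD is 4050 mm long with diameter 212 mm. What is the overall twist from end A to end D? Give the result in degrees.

11.6°

J_AB = π(0.290)⁴/32 = 6.94×10^-4 m⁴; J_BC = π(0.350)⁴/32 = 1.47×10^-3 m⁴; J_CD = π(0.212)⁴/32 = 1.98×10^-4 m⁴.
θ = (T/G)·Σ L_i/J_i = (169000/25.9×10⁹)·(4.52/6.94×10^-4 + 5.85/1.47×10^-3 + 4.05/1.98×10^-4) = 0.2016 rad.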